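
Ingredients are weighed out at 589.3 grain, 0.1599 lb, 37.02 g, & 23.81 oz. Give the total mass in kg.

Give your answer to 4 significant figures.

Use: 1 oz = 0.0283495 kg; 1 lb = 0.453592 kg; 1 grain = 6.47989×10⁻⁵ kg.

0.8227 kg

589.3 grain × 6.47989×10⁻⁵ = 0.038186 kg
0.1599 lb × 0.453592 = 0.0725294 kg
37.02 g × 0.001 = 0.03702 kg
23.81 oz × 0.0283495 = 0.675002 kg
Sum: 0.038186 + 0.0725294 + 0.03702 + 0.675002 = 0.822737 kg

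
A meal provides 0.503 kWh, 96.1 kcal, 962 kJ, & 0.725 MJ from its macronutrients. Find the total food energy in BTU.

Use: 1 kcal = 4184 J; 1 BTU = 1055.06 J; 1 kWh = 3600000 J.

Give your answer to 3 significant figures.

3700 BTU

0.503 kWh × 3600000 → 1.8108×10⁶ J
96.1 kcal × 4184 → 402082 J
962 kJ × 1000 → 962000 J
0.725 MJ × 1000000 → 725000 J
Combined: 1.8108×10⁶ + 402082 + 962000 + 725000 = 3.89988×10⁶ J
In BTU: 3.89988×10⁶ / 1055.06 = 3696.36 BTU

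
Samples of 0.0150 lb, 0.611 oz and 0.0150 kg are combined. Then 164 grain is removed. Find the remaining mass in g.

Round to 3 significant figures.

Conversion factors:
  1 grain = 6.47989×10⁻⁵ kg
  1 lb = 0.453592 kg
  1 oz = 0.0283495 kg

0.0150 lb × 0.453592 = 0.00680388 kg
0.611 oz × 0.0283495 = 0.0173215 kg
0.0150 kg (already kg)
164 grain × 6.47989×10⁻⁵ = 0.010627 kg
Sum: 0.00680388 + 0.0173215 + 0.015 − 0.010627 = 0.0284984 kg
In g: 0.0284984 / 0.001 = 28.4984 g

28.5 g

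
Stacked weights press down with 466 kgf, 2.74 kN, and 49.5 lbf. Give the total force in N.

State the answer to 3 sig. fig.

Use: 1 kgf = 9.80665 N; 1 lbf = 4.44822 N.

7530 N

466 kgf × 9.80665 → 4569.9 N
2.74 kN × 1000 → 2740 N
49.5 lbf × 4.44822 → 220.187 N
Total: 4569.9 + 2740 + 220.187 = 7530.09 N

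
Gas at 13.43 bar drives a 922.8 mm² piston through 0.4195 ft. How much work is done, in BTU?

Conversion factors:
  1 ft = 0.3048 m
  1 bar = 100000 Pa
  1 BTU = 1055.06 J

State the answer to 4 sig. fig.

0.1502 BTU

13.43 bar → 1.343×10⁶ Pa
922.8 mm² → 9.228×10⁻⁴ m²
F = P × A = 1.343×10⁶ × 9.228×10⁻⁴ = 1239.32 N
0.4195 ft → 0.127864 m
W = F × d = 1239.32 × 0.127864 = 158.464 J
In BTU: 158.464 / 1055.06 = 0.150194 BTU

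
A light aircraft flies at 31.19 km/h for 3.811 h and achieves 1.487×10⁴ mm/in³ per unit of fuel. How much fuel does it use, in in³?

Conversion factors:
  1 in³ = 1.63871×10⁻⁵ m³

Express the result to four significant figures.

7994 in³

31.19 km/h → 8.66389 m/s
3.811 h → 13719.6 s
d = v × t = 8.66389 × 13719.6 = 118865 m
1.487×10⁴ mm/in³ → 907421 m/m³
V = d / (distance per unit fuel) = 118865 / 907421 = 0.130992 m³
In in³: 0.130992 / 1.63871×10⁻⁵ = 7993.6 in³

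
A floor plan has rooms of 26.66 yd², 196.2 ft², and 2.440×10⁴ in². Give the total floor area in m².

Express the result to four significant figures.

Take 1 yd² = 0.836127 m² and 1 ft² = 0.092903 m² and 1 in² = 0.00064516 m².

26.66 yd² × 0.836127 = 22.2911 m²
196.2 ft² × 0.092903 = 18.2276 m²
2.440×10⁴ in² × 0.00064516 = 15.7419 m²
Total: 22.2911 + 18.2276 + 15.7419 = 56.2606 m²

56.26 m²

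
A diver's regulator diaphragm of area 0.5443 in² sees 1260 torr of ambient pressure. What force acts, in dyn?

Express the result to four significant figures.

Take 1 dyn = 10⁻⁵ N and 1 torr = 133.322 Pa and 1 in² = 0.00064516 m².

5.899×10⁶ dyn

1260 torr × 133.322 → 167986 Pa
0.5443 in² × 0.00064516 → 3.51161×10⁻⁴ m²
F = P × A = 167986 Pa × 3.51161×10⁻⁴ m² = 58.9901 N
58.9901 N ÷ (10⁻⁵ N/dyn) = 5.89901×10⁶ dyn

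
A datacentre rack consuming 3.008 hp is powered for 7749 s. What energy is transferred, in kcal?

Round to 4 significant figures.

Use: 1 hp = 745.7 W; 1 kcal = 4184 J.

4154 kcal

3.008 hp × 745.7 → 2243.07 W
E = P × t = 2243.07 W × 7749 s = 1.73815×10⁷ J
1.73815×10⁷ J ÷ (4184 J/kcal) = 4154.28 kcal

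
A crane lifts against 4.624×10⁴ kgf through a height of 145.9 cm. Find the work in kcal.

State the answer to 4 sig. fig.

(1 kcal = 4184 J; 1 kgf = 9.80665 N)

158.1 kcal

4.624×10⁴ kgf × 9.80665 = 453459 N
145.9 cm × 0.01 = 1.459 m
W = F × d = 453459 N × 1.459 m = 661597 J
661597 J ÷ (4184 J/kcal) = 158.125 kcal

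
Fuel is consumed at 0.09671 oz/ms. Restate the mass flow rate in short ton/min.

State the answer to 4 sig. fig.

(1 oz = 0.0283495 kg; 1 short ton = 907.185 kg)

0.09671 oz/ms × 0.0283495 kg/oz ÷ 0.001 s/ms = 2.74168 kg/s
2.74168 kg/s ÷ 907.185 kg/short ton × 60 s/min = 0.181331 short ton/min

0.1813 short ton/min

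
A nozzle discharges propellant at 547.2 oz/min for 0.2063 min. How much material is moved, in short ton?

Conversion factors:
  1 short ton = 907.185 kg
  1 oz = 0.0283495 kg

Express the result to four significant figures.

547.2 oz/min → 0.258547 kg/s
0.2063 min → 12.378 s
m = ṁ × t = 0.258547 × 12.378 = 3.20029 kg
In short ton: 3.20029 / 907.185 = 0.00352771 short ton

0.003528 short ton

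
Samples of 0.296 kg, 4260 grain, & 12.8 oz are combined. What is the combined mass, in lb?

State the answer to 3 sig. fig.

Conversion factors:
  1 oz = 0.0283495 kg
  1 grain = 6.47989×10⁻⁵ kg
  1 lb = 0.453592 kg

2.06 lb

0.296 kg (already kg)
4260 grain × 6.47989×10⁻⁵ → 0.276043 kg
12.8 oz × 0.0283495 → 0.362874 kg
Combined: 0.296 + 0.276043 + 0.362874 = 0.934917 kg
In lb: 0.934917 / 0.453592 = 2.06114 lb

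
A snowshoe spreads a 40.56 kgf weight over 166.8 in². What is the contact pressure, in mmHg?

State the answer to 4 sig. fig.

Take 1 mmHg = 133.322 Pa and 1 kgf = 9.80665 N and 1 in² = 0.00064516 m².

27.72 mmHg

40.56 kgf × 9.80665 → 397.758 N
166.8 in² × 0.00064516 → 0.107613 m²
P = F / A = 397.758 N / 0.107613 m² = 3696.19 Pa
3696.19 Pa ÷ (133.322 Pa/mmHg) = 27.7238 mmHg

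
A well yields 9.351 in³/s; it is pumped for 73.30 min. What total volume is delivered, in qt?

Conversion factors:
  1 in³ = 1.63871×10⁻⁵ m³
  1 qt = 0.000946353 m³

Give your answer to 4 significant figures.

9.351 in³/s → 1.53236×10⁻⁴ m³/s
73.30 min → 4398 s
V = Q × t = 1.53236×10⁻⁴ × 4398 = 0.673932 m³
In qt: 0.673932 / 0.000946353 = 712.136 qt

712.1 qt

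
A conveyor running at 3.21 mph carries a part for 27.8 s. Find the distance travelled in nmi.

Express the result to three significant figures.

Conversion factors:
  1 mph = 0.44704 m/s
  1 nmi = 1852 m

0.0215 nmi

3.21 mph × 0.44704 → 1.435 m/s
d = v × t = 1.435 m/s × 27.8 s = 39.893 m
39.893 m ÷ (1852 m/nmi) = 0.0215405 nmi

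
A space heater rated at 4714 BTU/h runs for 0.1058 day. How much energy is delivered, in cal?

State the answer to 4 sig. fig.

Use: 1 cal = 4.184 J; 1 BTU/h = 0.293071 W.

3.018×10⁶ cal

4714 BTU/h × 0.293071 → 1381.54 W
0.1058 day × 86400 → 9141.12 s
E = P × t = 1381.54 W × 9141.12 s = 1.26288×10⁷ J
1.26288×10⁷ J ÷ (4.184 J/cal) = 3.01836×10⁶ cal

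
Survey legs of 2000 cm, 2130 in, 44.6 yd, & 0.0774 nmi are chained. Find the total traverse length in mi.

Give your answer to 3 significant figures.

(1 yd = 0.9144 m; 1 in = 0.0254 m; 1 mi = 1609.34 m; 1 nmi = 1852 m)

0.160 mi

2000 cm × 0.01 → 20 m
2130 in × 0.0254 → 54.102 m
44.6 yd × 0.9144 → 40.7822 m
0.0774 nmi × 1852 → 143.345 m
Sum: 20 + 54.102 + 40.7822 + 143.345 = 258.229 m
In mi: 258.229 / 1609.34 = 0.160456 mi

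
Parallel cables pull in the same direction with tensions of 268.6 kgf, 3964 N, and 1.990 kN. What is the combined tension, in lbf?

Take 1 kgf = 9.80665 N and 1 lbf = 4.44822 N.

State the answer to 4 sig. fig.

268.6 kgf × 9.80665 = 2634.07 N
3964 N (already N)
1.990 kN × 1000 = 1990 N
Total: 2634.07 + 3964 + 1990 = 8588.07 N
In lbf: 8588.07 / 4.44822 = 1930.68 lbf

1931 lbf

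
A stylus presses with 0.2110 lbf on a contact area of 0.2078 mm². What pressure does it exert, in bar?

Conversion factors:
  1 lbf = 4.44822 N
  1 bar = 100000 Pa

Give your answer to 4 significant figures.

45.17 bar

0.2110 lbf × 4.44822 = 0.938574 N
0.2078 mm² × 10⁻⁶ = 2.078×10⁻⁷ m²
P = F / A = 0.938574 N / 2.078×10⁻⁷ m² = 4.51672×10⁶ Pa
4.51672×10⁶ Pa ÷ (100000 Pa/bar) = 45.1672 bar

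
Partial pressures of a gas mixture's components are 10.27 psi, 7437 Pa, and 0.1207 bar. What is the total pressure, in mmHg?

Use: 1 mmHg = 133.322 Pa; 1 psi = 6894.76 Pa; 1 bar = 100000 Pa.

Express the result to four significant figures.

10.27 psi × 6894.76 = 70809.2 Pa
7437 Pa (already Pa)
0.1207 bar × 100000 = 12070 Pa
Sum: 70809.2 + 7437 + 12070 = 90316.2 Pa
In mmHg: 90316.2 / 133.322 = 677.429 mmHg

677.4 mmHg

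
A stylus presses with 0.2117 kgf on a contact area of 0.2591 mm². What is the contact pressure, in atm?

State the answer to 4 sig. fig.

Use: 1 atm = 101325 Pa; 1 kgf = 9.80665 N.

79.08 atm

0.2117 kgf × 9.80665 → 2.07607 N
0.2591 mm² × 10⁻⁶ → 2.591×10⁻⁷ m²
P = F / A = 2.07607 N / 2.591×10⁻⁷ m² = 8.01262×10⁶ Pa
8.01262×10⁶ Pa ÷ (101325 Pa/atm) = 79.0784 atm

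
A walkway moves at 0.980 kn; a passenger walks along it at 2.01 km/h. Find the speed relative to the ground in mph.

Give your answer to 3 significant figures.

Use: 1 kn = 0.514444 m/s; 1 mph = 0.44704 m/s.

2.38 mph

0.980 kn × 0.514444 = 0.504155 m/s
2.01 km/h × (1/3.6) = 0.558333 m/s
Combined: 0.504155 + 0.558333 = 1.06249 m/s
In mph: 1.06249 / 0.44704 = 2.37672 mph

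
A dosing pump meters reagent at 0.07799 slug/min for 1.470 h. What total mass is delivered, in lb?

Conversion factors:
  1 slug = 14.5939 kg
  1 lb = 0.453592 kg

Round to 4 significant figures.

0.07799 slug/min → 0.0189696 kg/s
1.470 h → 5292 s
m = ṁ × t = 0.0189696 × 5292 = 100.387 kg
In lb: 100.387 / 0.453592 = 221.316 lb

221.3 lb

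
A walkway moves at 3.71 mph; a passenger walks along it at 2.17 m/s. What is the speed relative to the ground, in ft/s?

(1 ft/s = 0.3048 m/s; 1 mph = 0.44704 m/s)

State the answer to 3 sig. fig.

12.6 ft/s

3.71 mph × 0.44704 → 1.65852 m/s
2.17 m/s (already m/s)
Total: 1.65852 + 2.17 = 3.82852 m/s
In ft/s: 3.82852 / 0.3048 = 12.5608 ft/s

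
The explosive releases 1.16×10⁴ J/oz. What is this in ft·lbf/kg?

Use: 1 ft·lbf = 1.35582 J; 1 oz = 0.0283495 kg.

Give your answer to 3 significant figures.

1.16×10⁴ J/oz ÷ 0.0283495 kg/oz = 409178 J/kg
409178 J/kg ÷ 1.35582 J/ft·lbf = 301794 ft·lbf/kg

3.02×10⁵ ft·lbf/kg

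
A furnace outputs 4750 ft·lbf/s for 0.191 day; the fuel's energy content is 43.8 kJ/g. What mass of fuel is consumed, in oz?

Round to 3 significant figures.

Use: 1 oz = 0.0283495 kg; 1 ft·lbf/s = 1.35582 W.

4750 ft·lbf/s → 6440.14 W
0.191 day → 16502.4 s
E = P × t = 6440.14 × 16502.4 = 1.06278×10⁸ J
43.8 kJ/g → 4.38×10⁷ J/kg
m = E / e_s = 1.06278×10⁸ / 4.38×10⁷ = 2.42644 kg
In oz: 2.42644 / 0.0283495 = 85.5902 oz

85.6 oz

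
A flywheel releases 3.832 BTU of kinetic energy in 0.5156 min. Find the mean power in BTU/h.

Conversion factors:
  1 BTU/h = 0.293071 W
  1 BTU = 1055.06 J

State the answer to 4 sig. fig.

3.832 BTU × 1055.06 = 4042.99 J
0.5156 min × 60 = 30.936 s
P = E / t = 4042.99 J / 30.936 s = 130.689 W
130.689 W ÷ (0.293071 W/BTU/h) = 445.929 BTU/h

445.9 BTU/h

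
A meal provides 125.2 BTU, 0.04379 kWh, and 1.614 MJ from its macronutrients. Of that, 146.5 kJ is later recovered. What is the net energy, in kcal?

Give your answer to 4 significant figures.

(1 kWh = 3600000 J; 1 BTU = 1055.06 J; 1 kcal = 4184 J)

420.0 kcal

125.2 BTU × 1055.06 = 132094 J
0.04379 kWh × 3600000 = 157644 J
1.614 MJ × 1000000 = 1.614×10⁶ J
146.5 kJ × 1000 = 146500 J
Result: 132094 + 157644 + 1.614×10⁶ − 146500 = 1.75724×10⁶ J
In kcal: 1.75724×10⁶ / 4184 = 419.99 kcal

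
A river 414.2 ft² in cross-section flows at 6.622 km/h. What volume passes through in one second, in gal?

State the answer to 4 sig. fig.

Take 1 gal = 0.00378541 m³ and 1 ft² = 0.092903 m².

1.870×10⁴ gal

6.622 km/h × (1/3.6) = 1.83944 m/s
414.2 ft² × 0.092903 = 38.4804 m²
V = v × A × t = 1.83944 m/s × 38.4804 m² × 1 s = 70.7824 m³
70.7824 m³ ÷ (0.00378541 m³/gal) = 18698.7 gal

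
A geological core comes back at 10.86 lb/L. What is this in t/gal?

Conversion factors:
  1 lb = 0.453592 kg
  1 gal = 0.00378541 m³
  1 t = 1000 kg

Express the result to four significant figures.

0.01865 t/gal

10.86 lb/L × 0.453592 kg/lb ÷ 0.001 m³/L = 4926.01 kg/m³
4926.01 kg/m³ ÷ 1000 kg/t × 0.00378541 m³/gal = 0.018647 t/gal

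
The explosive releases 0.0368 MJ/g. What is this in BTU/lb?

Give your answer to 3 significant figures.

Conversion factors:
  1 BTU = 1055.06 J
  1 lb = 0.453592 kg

0.0368 MJ/g × 1000000 J/MJ ÷ 0.001 kg/g = 3.68×10⁷ J/kg
3.68×10⁷ J/kg ÷ 1055.06 J/BTU × 0.453592 kg/lb = 15821.1 BTU/lb

1.58×10⁴ BTU/lb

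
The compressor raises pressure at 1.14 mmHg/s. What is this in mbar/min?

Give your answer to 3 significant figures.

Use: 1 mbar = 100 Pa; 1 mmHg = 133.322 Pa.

1.14 mmHg/s × 133.322 Pa/mmHg = 151.987 Pa/s
151.987 Pa/s ÷ 100 Pa/mbar × 60 s/min = 91.1922 mbar/min

91.2 mbar/min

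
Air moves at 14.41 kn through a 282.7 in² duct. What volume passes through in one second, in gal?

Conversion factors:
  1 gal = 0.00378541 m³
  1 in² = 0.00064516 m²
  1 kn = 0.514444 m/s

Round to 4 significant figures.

357.2 gal

14.41 kn × 0.514444 → 7.41314 m/s
282.7 in² × 0.00064516 → 0.182387 m²
V = v × A × t = 7.41314 m/s × 0.182387 m² × 1 s = 1.35206 m³
1.35206 m³ ÷ (0.00378541 m³/gal) = 357.177 gal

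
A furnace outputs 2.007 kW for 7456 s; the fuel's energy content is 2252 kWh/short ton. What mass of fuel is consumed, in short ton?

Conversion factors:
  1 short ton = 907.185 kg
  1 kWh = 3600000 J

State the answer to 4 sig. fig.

0.001846 short ton

2.007 kW → 2007 W
E = P × t = 2007 × 7456 = 1.49642×10⁷ J
2252 kWh/short ton → 8.93666×10⁶ J/kg
m = E / e_s = 1.49642×10⁷ / 8.93666×10⁶ = 1.67447 kg
In short ton: 1.67447 / 907.185 = 0.00184579 short ton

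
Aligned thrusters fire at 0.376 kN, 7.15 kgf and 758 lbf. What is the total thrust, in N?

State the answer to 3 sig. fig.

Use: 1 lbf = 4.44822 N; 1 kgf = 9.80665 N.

3820 N

0.376 kN × 1000 = 376 N
7.15 kgf × 9.80665 = 70.1175 N
758 lbf × 4.44822 = 3371.75 N
Combined: 376 + 70.1175 + 3371.75 = 3817.87 N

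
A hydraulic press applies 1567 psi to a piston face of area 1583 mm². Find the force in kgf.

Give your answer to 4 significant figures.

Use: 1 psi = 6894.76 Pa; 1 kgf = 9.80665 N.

1744 kgf

1567 psi × 6894.76 → 1.08041×10⁷ Pa
1583 mm² × 10⁻⁶ → 0.001583 m²
F = P × A = 1.08041×10⁷ Pa × 0.001583 m² = 17102.9 N
17102.9 N ÷ (9.80665 N/kgf) = 1744.01 kgf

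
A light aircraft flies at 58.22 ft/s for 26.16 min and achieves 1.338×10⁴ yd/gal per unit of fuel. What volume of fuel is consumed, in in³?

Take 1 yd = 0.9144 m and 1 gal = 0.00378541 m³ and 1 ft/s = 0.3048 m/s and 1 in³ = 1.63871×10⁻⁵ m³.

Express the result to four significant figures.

58.22 ft/s → 17.7455 m/s
26.16 min → 1569.6 s
d = v × t = 17.7455 × 1569.6 = 27853.3 m
1.338×10⁴ yd/gal → 3.23206×10⁶ m/m³
V = d / (distance per unit fuel) = 27853.3 / 3.23206×10⁶ = 0.00861782 m³
In in³: 0.00861782 / 1.63871×10⁻⁵ = 525.89 in³

525.9 in³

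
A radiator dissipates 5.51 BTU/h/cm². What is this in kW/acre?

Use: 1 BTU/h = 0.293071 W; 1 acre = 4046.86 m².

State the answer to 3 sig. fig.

6.53×10⁴ kW/acre

5.51 BTU/h/cm² × 0.293071 W/BTU/h ÷ 0.0001 m²/cm² = 16148.2 W/m²
16148.2 W/m² ÷ 1000 W/kW × 4046.86 m²/acre = 65349.5 kW/acre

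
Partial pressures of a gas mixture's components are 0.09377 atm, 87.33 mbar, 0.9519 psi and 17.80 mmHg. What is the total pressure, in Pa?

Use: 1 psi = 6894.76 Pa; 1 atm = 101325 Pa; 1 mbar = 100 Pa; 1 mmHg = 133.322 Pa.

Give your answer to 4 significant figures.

0.09377 atm × 101325 → 9501.25 Pa
87.33 mbar × 100 → 8733 Pa
0.9519 psi × 6894.76 → 6563.12 Pa
17.80 mmHg × 133.322 → 2373.13 Pa
Combined: 9501.25 + 8733 + 6563.12 + 2373.13 = 27170.5 Pa

2.717×10⁴ Pa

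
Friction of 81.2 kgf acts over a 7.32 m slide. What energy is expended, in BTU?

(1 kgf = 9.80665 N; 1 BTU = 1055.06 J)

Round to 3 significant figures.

5.52 BTU

81.2 kgf × 9.80665 = 796.3 N
W = F × d = 796.3 N × 7.32 m = 5828.92 J
5828.92 J ÷ (1055.06 J/BTU) = 5.52473 BTU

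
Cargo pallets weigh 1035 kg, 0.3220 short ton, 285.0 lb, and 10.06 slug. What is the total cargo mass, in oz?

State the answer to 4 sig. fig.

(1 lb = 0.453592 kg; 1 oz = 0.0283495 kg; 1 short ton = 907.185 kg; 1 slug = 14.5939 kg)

1035 kg (already kg)
0.3220 short ton × 907.185 = 292.114 kg
285.0 lb × 0.453592 = 129.274 kg
10.06 slug × 14.5939 = 146.815 kg
Total: 1035 + 292.114 + 129.274 + 146.815 = 1603.2 kg
In oz: 1603.2 / 0.0283495 = 56551.3 oz

5.655×10⁴ oz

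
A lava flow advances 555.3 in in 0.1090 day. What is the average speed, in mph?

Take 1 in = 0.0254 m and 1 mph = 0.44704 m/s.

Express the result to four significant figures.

555.3 in × 0.0254 → 14.1046 m
0.1090 day × 86400 → 9417.6 s
v = d / t = 14.1046 m / 9417.6 s = 0.00149769 m/s
0.00149769 m/s ÷ (0.44704 m/s/mph) = 0.00335024 mph

0.003350 mph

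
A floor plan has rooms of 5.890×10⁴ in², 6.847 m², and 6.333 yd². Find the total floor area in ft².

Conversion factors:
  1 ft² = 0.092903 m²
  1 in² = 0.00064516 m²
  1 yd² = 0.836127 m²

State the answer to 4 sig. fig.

5.890×10⁴ in² × 0.00064516 → 37.9999 m²
6.847 m² (already m²)
6.333 yd² × 0.836127 → 5.29519 m²
Sum: 37.9999 + 6.847 + 5.29519 = 50.1421 m²
In ft²: 50.1421 / 0.092903 = 539.725 ft²

539.7 ft²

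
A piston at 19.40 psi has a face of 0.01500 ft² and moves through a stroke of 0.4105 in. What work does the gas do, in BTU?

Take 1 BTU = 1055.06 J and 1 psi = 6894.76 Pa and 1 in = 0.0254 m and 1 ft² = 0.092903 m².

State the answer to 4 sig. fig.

0.001842 BTU

19.40 psi → 133758 Pa
0.01500 ft² → 0.00139354 m²
F = P × A = 133758 × 0.00139354 = 186.397 N
0.4105 in → 0.0104267 m
W = F × d = 186.397 × 0.0104267 = 1.94351 J
In BTU: 1.94351 / 1055.06 = 0.00184208 BTU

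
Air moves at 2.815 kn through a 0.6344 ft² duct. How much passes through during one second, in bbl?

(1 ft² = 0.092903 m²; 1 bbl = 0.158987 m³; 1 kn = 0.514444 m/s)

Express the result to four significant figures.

0.5368 bbl

2.815 kn × 0.514444 = 1.44816 m/s
0.6344 ft² × 0.092903 = 0.0589377 m²
V = v × A × t = 1.44816 m/s × 0.0589377 m² × 1 s = 0.0853512 m³
0.0853512 m³ ÷ (0.158987 m³/bbl) = 0.536844 bbl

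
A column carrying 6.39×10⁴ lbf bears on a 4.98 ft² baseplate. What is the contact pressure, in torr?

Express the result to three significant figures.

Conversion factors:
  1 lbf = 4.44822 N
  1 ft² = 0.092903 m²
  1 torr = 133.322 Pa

6.39×10⁴ lbf × 4.44822 = 284241 N
4.98 ft² × 0.092903 = 0.462657 m²
P = F / A = 284241 N / 0.462657 m² = 614367 Pa
614367 Pa ÷ (133.322 Pa/torr) = 4608.14 torr

4610 torr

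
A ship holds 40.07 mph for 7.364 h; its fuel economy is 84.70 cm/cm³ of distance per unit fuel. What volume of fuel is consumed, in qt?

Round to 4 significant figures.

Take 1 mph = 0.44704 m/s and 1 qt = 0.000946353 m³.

40.07 mph → 17.9129 m/s
7.364 h → 26510.4 s
d = v × t = 17.9129 × 26510.4 = 474878 m
84.70 cm/cm³ → 847000 m/m³
V = d / (distance per unit fuel) = 474878 / 847000 = 0.560659 m³
In qt: 0.560659 / 0.000946353 = 592.442 qt

592.4 qt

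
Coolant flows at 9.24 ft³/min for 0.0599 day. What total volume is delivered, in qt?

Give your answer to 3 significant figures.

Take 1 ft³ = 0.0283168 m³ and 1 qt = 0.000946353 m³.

9.24 ft³/min → 0.00436079 m³/s
0.0599 day → 5175.36 s
V = Q × t = 0.00436079 × 5175.36 = 22.5687 m³
In qt: 22.5687 / 0.000946353 = 23848.1 qt

2.38×10⁴ qt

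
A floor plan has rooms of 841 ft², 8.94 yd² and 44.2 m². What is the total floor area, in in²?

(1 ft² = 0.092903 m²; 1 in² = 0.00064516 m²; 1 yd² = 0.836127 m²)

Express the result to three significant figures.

2.01×10⁵ in²

841 ft² × 0.092903 → 78.1314 m²
8.94 yd² × 0.836127 → 7.47498 m²
44.2 m² (already m²)
Combined: 78.1314 + 7.47498 + 44.2 = 129.806 m²
In in²: 129.806 / 0.00064516 = 201200 in²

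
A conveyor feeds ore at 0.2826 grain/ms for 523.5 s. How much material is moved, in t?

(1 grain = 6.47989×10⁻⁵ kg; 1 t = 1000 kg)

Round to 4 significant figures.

0.009586 t

0.2826 grain/ms → 0.0183122 kg/s
m = ṁ × t = 0.0183122 × 523.5 = 9.58644 kg
In t: 9.58644 / 1000 = 0.00958644 t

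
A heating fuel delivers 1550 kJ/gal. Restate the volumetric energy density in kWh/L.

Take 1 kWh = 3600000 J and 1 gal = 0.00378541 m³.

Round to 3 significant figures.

1550 kJ/gal × 1000 J/kJ ÷ 0.00378541 m³/gal = 4.09467×10⁸ J/m³
4.09467×10⁸ J/m³ ÷ 3600000 J/kWh × 0.001 m³/L = 0.113741 kWh/L

0.114 kWh/L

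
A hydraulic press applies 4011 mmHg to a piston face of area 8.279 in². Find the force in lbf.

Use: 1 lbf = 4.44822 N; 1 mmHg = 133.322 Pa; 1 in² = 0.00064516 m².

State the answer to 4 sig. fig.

4011 mmHg × 133.322 = 534755 Pa
8.279 in² × 0.00064516 = 0.00534128 m²
F = P × A = 534755 Pa × 0.00534128 m² = 2856.28 N
2856.28 N ÷ (4.44822 N/lbf) = 642.118 lbf

642.1 lbf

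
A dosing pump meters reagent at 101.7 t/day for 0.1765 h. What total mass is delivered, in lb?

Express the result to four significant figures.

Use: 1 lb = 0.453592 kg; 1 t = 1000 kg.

101.7 t/day → 1.17708 kg/s
0.1765 h → 635.4 s
m = ṁ × t = 1.17708 × 635.4 = 747.917 kg
In lb: 747.917 / 0.453592 = 1648.88 lb

1649 lb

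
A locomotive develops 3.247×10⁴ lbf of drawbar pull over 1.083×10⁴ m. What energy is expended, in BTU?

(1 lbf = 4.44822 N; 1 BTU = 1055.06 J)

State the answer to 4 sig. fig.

1.483×10⁶ BTU

3.247×10⁴ lbf × 4.44822 = 144434 N
W = F × d = 144434 N × 10830 m = 1.56422×10⁹ J
1.56422×10⁹ J ÷ (1055.06 J/BTU) = 1.48259×10⁶ BTU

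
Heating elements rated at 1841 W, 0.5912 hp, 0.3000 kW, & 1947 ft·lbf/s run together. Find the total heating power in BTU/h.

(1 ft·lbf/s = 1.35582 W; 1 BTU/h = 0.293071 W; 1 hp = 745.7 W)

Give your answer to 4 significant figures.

1.782×10⁴ BTU/h

1841 W (already W)
0.5912 hp × 745.7 = 440.858 W
0.3000 kW × 1000 = 300 W
1947 ft·lbf/s × 1.35582 = 2639.78 W
Total: 1841 + 440.858 + 300 + 2639.78 = 5221.64 W
In BTU/h: 5221.64 / 0.293071 = 17817 BTU/h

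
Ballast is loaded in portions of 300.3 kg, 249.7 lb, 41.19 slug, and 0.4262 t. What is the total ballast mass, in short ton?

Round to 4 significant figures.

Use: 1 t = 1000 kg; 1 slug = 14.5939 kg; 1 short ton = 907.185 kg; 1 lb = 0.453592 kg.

1.588 short ton

300.3 kg (already kg)
249.7 lb × 0.453592 = 113.262 kg
41.19 slug × 14.5939 = 601.123 kg
0.4262 t × 1000 = 426.2 kg
Sum: 300.3 + 113.262 + 601.123 + 426.2 = 1440.88 kg
In short ton: 1440.88 / 907.185 = 1.5883 short ton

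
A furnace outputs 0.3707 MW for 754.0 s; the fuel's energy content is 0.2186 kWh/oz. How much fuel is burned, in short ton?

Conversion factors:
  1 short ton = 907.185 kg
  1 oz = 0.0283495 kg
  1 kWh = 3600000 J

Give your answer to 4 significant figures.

0.3707 MW → 370700 W
E = P × t = 370700 × 754 = 2.79508×10⁸ J
0.2186 kWh/oz → 2.77592×10⁷ J/kg
m = E / e_s = 2.79508×10⁸ / 2.77592×10⁷ = 10.069 kg
In short ton: 10.069 / 907.185 = 0.0110992 short ton

0.01110 short ton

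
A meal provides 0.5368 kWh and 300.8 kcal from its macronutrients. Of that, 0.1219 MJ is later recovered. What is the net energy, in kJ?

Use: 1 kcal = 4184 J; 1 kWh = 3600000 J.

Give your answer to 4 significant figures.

3069 kJ

0.5368 kWh × 3600000 = 1.93248×10⁶ J
300.8 kcal × 4184 = 1.25855×10⁶ J
0.1219 MJ × 1000000 = 121900 J
Result: 1.93248×10⁶ + 1.25855×10⁶ − 121900 = 3.06913×10⁶ J
In kJ: 3.06913×10⁶ / 1000 = 3069.13 kJ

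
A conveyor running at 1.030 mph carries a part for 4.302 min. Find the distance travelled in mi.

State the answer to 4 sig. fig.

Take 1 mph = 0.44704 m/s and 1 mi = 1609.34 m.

1.030 mph × 0.44704 = 0.460451 m/s
4.302 min × 60 = 258.12 s
d = v × t = 0.460451 m/s × 258.12 s = 118.852 m
118.852 m ÷ (1609.34 m/mi) = 0.0738514 mi

0.07385 mi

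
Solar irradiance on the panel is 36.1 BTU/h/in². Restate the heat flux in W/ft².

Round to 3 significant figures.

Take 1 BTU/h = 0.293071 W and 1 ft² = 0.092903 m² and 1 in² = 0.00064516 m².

36.1 BTU/h/in² × 0.293071 W/BTU/h ÷ 0.00064516 m²/in² = 16398.8 W/m²
16398.8 W/m² × 0.092903 m²/ft² = 1523.5 W/ft²

1520 W/ft²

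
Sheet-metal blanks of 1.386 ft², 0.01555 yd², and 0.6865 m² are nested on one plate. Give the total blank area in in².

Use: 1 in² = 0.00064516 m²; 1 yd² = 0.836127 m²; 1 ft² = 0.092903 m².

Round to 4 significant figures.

1284 in²

1.386 ft² × 0.092903 = 0.128764 m²
0.01555 yd² × 0.836127 = 0.0130018 m²
0.6865 m² (already m²)
Combined: 0.128764 + 0.0130018 + 0.6865 = 0.828266 m²
In in²: 0.828266 / 0.00064516 = 1283.81 in²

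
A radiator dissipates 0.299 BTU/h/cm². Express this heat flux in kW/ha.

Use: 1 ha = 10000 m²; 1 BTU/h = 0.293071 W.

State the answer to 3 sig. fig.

0.299 BTU/h/cm² × 0.293071 W/BTU/h ÷ 0.0001 m²/cm² = 876.282 W/m²
876.282 W/m² ÷ 1000 W/kW × 10000 m²/ha = 8762.82 kW/ha

8760 kW/ha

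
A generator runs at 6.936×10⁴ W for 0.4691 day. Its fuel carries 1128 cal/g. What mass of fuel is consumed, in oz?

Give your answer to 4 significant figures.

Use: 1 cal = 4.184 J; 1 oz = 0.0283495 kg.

0.4691 day → 40530.2 s
E = P × t = 69360 × 40530.2 = 2.81117×10⁹ J
1128 cal/g → 4.71955×10⁶ J/kg
m = E / e_s = 2.81117×10⁹ / 4.71955×10⁶ = 595.644 kg
In oz: 595.644 / 0.0283495 = 21010.7 oz

2.101×10⁴ oz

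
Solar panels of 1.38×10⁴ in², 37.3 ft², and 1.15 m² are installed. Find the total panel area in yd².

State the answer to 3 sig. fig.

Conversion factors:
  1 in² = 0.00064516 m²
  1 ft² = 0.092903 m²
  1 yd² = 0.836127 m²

16.2 yd²

1.38×10⁴ in² × 0.00064516 → 8.90321 m²
37.3 ft² × 0.092903 → 3.46528 m²
1.15 m² (already m²)
Combined: 8.90321 + 3.46528 + 1.15 = 13.5185 m²
In yd²: 13.5185 / 0.836127 = 16.168 yd²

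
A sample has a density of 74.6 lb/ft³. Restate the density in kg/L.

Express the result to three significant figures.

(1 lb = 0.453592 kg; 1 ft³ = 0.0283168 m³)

74.6 lb/ft³ × 0.453592 kg/lb ÷ 0.0283168 m³/ft³ = 1194.98 kg/m³
1194.98 kg/m³ × 0.001 m³/L = 1.19498 kg/L

1.19 kg/L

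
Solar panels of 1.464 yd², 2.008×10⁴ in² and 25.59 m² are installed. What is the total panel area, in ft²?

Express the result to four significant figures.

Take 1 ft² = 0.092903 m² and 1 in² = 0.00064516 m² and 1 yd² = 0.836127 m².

1.464 yd² × 0.836127 = 1.22409 m²
2.008×10⁴ in² × 0.00064516 = 12.9548 m²
25.59 m² (already m²)
Combined: 1.22409 + 12.9548 + 25.59 = 39.7689 m²
In ft²: 39.7689 / 0.092903 = 428.069 ft²

428.1 ft²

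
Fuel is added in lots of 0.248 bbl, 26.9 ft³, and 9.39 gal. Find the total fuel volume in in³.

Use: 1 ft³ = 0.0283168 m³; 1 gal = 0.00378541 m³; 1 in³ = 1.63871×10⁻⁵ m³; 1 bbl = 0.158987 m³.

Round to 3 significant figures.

5.11×10⁴ in³

0.248 bbl × 0.158987 = 0.0394288 m³
26.9 ft³ × 0.0283168 = 0.761722 m³
9.39 gal × 0.00378541 = 0.035545 m³
Total: 0.0394288 + 0.761722 + 0.035545 = 0.836696 m³
In in³: 0.836696 / 1.63871×10⁻⁵ = 51058.2 in³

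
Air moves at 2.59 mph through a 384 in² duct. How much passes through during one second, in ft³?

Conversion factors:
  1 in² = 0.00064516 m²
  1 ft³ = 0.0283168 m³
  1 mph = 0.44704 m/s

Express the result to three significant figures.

10.1 ft³

2.59 mph × 0.44704 = 1.15783 m/s
384 in² × 0.00064516 = 0.247741 m²
V = v × A × t = 1.15783 m/s × 0.247741 m² × 1 s = 0.286842 m³
0.286842 m³ ÷ (0.0283168 m³/ft³) = 10.1297 ft³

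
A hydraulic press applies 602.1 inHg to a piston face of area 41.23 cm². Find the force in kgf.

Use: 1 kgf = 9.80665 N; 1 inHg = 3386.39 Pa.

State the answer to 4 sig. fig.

602.1 inHg × 3386.39 → 2.03895×10⁶ Pa
41.23 cm² × 0.0001 → 0.004123 m²
F = P × A = 2.03895×10⁶ Pa × 0.004123 m² = 8406.59 N
8406.59 N ÷ (9.80665 N/kgf) = 857.234 kgf

857.2 kgf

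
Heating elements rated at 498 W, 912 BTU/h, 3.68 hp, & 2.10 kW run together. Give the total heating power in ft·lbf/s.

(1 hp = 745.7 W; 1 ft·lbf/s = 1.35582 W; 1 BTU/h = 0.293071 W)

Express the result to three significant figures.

498 W (already W)
912 BTU/h × 0.293071 → 267.281 W
3.68 hp × 745.7 → 2744.18 W
2.10 kW × 1000 → 2100 W
Sum: 498 + 267.281 + 2744.18 + 2100 = 5609.46 W
In ft·lbf/s: 5609.46 / 1.35582 = 4137.32 ft·lbf/s

4140 ft·lbf/s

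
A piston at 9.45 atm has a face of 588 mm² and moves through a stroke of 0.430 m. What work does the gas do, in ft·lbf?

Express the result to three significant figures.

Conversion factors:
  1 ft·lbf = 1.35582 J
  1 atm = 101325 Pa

9.45 atm → 957521 Pa
588 mm² → 5.88×10⁻⁴ m²
F = P × A = 957521 × 5.88×10⁻⁴ = 563.022 N
W = F × d = 563.022 × 0.43 = 242.099 J
In ft·lbf: 242.099 / 1.35582 = 178.563 ft·lbf

179 ft·lbf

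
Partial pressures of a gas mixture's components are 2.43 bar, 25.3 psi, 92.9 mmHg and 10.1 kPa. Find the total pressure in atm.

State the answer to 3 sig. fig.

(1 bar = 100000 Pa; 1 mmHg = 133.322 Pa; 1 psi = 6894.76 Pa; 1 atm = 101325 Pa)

2.43 bar × 100000 → 243000 Pa
25.3 psi × 6894.76 → 174437 Pa
92.9 mmHg × 133.322 → 12385.6 Pa
10.1 kPa × 1000 → 10100 Pa
Sum: 243000 + 174437 + 12385.6 + 10100 = 439923 Pa
In atm: 439923 / 101325 = 4.3417 atm

4.34 atm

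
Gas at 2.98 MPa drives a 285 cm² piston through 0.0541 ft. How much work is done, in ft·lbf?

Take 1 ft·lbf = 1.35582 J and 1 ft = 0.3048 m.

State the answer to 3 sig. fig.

1030 ft·lbf

2.98 MPa → 2.98×10⁶ Pa
285 cm² → 0.0285 m²
F = P × A = 2.98×10⁶ × 0.0285 = 84930 N
0.0541 ft → 0.0164897 m
W = F × d = 84930 × 0.0164897 = 1400.47 J
In ft·lbf: 1400.47 / 1.35582 = 1032.93 ft·lbf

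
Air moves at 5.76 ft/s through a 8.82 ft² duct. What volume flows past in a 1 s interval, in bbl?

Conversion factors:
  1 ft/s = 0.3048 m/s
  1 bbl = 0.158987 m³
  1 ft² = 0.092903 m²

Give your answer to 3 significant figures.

9.05 bbl

5.76 ft/s × 0.3048 → 1.75565 m/s
8.82 ft² × 0.092903 → 0.819404 m²
V = v × A × t = 1.75565 m/s × 0.819404 m² × 1 s = 1.43859 m³
1.43859 m³ ÷ (0.158987 m³/bbl) = 9.04848 bbl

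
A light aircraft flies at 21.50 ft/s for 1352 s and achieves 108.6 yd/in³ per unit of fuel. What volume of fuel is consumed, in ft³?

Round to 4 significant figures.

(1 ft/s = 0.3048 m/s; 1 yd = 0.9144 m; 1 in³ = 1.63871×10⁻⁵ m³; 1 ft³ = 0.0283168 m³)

21.50 ft/s → 6.5532 m/s
d = v × t = 6.5532 × 1352 = 8859.93 m
108.6 yd/in³ → 6.05988×10⁶ m/m³
V = d / (distance per unit fuel) = 8859.93 / 6.05988×10⁶ = 0.00146206 m³
In ft³: 0.00146206 / 0.0283168 = 0.0516322 ft³

0.05163 ft³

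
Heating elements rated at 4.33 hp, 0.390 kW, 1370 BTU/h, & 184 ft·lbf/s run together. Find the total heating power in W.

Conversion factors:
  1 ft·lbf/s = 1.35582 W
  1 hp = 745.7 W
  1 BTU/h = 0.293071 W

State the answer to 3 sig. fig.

4.33 hp × 745.7 = 3228.88 W
0.390 kW × 1000 = 390 W
1370 BTU/h × 0.293071 = 401.507 W
184 ft·lbf/s × 1.35582 = 249.471 W
Total: 3228.88 + 390 + 401.507 + 249.471 = 4269.86 W

4270 W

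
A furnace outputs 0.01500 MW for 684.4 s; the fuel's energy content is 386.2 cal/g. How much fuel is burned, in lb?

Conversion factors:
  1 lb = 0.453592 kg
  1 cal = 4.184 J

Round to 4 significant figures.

14.01 lb

0.01500 MW → 15000 W
E = P × t = 15000 × 684.4 = 1.0266×10⁷ J
386.2 cal/g → 1.61586×10⁶ J/kg
m = E / e_s = 1.0266×10⁷ / 1.61586×10⁶ = 6.35327 kg
In lb: 6.35327 / 0.453592 = 14.0066 lb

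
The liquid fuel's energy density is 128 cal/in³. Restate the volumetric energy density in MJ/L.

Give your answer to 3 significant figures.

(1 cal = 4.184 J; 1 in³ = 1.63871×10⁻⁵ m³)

128 cal/in³ × 4.184 J/cal ÷ 1.63871×10⁻⁵ m³/in³ = 3.26813×10⁷ J/m³
3.26813×10⁷ J/m³ ÷ 1000000 J/MJ × 0.001 m³/L = 0.0326813 MJ/L

0.0327 MJ/L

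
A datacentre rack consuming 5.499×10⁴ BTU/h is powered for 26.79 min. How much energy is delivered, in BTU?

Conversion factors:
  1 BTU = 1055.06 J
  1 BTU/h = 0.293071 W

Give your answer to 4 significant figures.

5.499×10⁴ BTU/h × 0.293071 → 16116 W
26.79 min × 60 → 1607.4 s
E = P × t = 16116 W × 1607.4 s = 2.59049×10⁷ J
2.59049×10⁷ J ÷ (1055.06 J/BTU) = 24553 BTU

2.455×10⁴ BTU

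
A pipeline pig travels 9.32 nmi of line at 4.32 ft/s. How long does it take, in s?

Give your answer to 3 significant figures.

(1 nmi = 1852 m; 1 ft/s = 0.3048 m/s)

9.32 nmi × 1852 → 17260.6 m
4.32 ft/s × 0.3048 → 1.31674 m/s
t = d / v = 17260.6 m / 1.31674 m/s = 13108.6 s

1.31×10⁴ s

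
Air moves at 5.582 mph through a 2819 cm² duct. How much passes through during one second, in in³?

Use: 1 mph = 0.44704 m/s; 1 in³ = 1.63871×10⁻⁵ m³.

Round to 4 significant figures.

5.582 mph × 0.44704 → 2.49538 m/s
2819 cm² × 0.0001 → 0.2819 m²
V = v × A × t = 2.49538 m/s × 0.2819 m² × 1 s = 0.703448 m³
0.703448 m³ ÷ (1.63871×10⁻⁵ m³/in³) = 42926.9 in³

4.293×10⁴ in³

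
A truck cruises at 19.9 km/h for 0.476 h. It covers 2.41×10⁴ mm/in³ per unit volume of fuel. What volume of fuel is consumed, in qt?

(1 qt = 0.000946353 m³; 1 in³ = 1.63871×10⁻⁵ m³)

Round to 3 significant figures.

19.9 km/h → 5.52778 m/s
0.476 h → 1713.6 s
d = v × t = 5.52778 × 1713.6 = 9472.4 m
2.41×10⁴ mm/in³ → 1.47067×10⁶ m/m³
V = d / (distance per unit fuel) = 9472.4 / 1.47067×10⁶ = 0.00644087 m³
In qt: 0.00644087 / 0.000946353 = 6.80599 qt

6.81 qt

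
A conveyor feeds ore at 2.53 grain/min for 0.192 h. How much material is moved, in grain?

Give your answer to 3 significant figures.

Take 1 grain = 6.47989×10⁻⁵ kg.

29.1 grain

2.53 grain/min → 2.73235×10⁻⁶ kg/s
0.192 h → 691.2 s
m = ṁ × t = 2.73235×10⁻⁶ × 691.2 = 0.0018886 kg
In grain: 0.0018886 / 6.47989×10⁻⁵ = 29.1456 grain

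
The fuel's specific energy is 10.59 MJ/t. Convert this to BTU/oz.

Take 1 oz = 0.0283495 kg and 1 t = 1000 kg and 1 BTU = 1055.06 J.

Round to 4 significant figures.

0.2846 BTU/oz

10.59 MJ/t × 1000000 J/MJ ÷ 1000 kg/t = 10590 J/kg
10590 J/kg ÷ 1055.06 J/BTU × 0.0283495 kg/oz = 0.284554 BTU/oz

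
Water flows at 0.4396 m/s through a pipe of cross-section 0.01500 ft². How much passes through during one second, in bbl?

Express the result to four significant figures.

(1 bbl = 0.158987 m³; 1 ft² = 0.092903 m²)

0.01500 ft² × 0.092903 = 0.00139354 m²
V = v × A × t = 0.4396 m/s × 0.00139354 m² × 1 s = 6.126×10⁻⁴ m³
6.126×10⁻⁴ m³ ÷ (0.158987 m³/bbl) = 0.00385315 bbl

0.003853 bbl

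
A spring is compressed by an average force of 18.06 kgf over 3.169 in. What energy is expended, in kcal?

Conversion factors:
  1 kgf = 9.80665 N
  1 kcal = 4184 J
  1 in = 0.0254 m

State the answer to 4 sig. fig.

18.06 kgf × 9.80665 = 177.108 N
3.169 in × 0.0254 = 0.0804926 m
W = F × d = 177.108 N × 0.0804926 m = 14.2559 J
14.2559 J ÷ (4184 J/kcal) = 0.00340724 kcal

0.003407 kcal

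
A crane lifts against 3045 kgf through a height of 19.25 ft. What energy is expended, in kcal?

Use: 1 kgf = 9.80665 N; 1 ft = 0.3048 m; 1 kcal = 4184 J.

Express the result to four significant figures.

41.88 kcal

3045 kgf × 9.80665 = 29861.2 N
19.25 ft × 0.3048 = 5.8674 m
W = F × d = 29861.2 N × 5.8674 m = 175208 J
175208 J ÷ (4184 J/kcal) = 41.8757 kcal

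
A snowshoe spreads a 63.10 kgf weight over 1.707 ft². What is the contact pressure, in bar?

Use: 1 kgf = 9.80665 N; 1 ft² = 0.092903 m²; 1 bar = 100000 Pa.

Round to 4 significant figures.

63.10 kgf × 9.80665 → 618.8 N
1.707 ft² × 0.092903 → 0.158585 m²
P = F / A = 618.8 N / 0.158585 m² = 3902.01 Pa
3902.01 Pa ÷ (100000 Pa/bar) = 0.0390201 bar

0.03902 bar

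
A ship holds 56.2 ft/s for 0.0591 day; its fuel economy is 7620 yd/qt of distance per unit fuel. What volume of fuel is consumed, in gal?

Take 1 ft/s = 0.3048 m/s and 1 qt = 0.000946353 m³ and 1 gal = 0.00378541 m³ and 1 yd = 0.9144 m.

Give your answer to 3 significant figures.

56.2 ft/s → 17.1298 m/s
0.0591 day → 5106.24 s
d = v × t = 17.1298 × 5106.24 = 87468.9 m
7620 yd/qt → 7.36272×10⁶ m/m³
V = d / (distance per unit fuel) = 87468.9 / 7.36272×10⁶ = 0.01188 m³
In gal: 0.01188 / 0.00378541 = 3.13837 gal

3.14 gal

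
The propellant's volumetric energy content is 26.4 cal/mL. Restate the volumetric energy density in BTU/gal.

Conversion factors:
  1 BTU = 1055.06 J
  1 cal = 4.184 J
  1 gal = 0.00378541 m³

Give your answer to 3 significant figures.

26.4 cal/mL × 4.184 J/cal ÷ 10⁻⁶ m³/mL = 1.10458×10⁸ J/m³
1.10458×10⁸ J/m³ ÷ 1055.06 J/BTU × 0.00378541 m³/gal = 396.308 BTU/gal

396 BTU/gal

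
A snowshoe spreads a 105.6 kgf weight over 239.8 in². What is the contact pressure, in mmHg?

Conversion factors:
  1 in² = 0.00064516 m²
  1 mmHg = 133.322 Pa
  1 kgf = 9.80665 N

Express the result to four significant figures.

105.6 kgf × 9.80665 = 1035.58 N
239.8 in² × 0.00064516 = 0.154709 m²
P = F / A = 1035.58 N / 0.154709 m² = 6693.73 Pa
6693.73 Pa ÷ (133.322 Pa/mmHg) = 50.2072 mmHg

50.21 mmHg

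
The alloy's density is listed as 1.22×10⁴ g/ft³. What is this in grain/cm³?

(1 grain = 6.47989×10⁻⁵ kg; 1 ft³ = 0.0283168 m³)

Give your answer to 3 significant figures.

1.22×10⁴ g/ft³ × 0.001 kg/g ÷ 0.0283168 m³/ft³ = 430.84 kg/m³
430.84 kg/m³ ÷ 6.47989×10⁻⁵ kg/grain × 10⁻⁶ m³/cm³ = 6.64888 grain/cm³

6.65 grain/cm³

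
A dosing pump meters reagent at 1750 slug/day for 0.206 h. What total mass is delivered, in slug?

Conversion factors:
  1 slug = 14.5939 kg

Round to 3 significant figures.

15.0 slug

1750 slug/day → 0.295594 kg/s
0.206 h → 741.6 s
m = ṁ × t = 0.295594 × 741.6 = 219.213 kg
In slug: 219.213 / 14.5939 = 15.0209 slug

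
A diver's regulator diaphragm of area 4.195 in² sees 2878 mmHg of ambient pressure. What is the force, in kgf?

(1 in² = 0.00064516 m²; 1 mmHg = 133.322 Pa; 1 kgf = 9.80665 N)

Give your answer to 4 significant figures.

105.9 kgf

2878 mmHg × 133.322 = 383701 Pa
4.195 in² × 0.00064516 = 0.00270645 m²
F = P × A = 383701 Pa × 0.00270645 m² = 1038.47 N
1038.47 N ÷ (9.80665 N/kgf) = 105.894 kgf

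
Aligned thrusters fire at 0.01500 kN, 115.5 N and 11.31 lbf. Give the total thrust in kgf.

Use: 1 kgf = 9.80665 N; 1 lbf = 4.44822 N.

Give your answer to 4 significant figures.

18.44 kgf

0.01500 kN × 1000 → 15 N
115.5 N (already N)
11.31 lbf × 4.44822 → 50.3094 N
Total: 15 + 115.5 + 50.3094 = 180.809 N
In kgf: 180.809 / 9.80665 = 18.4374 kgf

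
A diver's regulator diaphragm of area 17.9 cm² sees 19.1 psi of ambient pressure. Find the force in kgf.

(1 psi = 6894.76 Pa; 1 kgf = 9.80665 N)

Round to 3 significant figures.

19.1 psi × 6894.76 = 131690 Pa
17.9 cm² × 0.0001 = 0.00179 m²
F = P × A = 131690 Pa × 0.00179 m² = 235.725 N
235.725 N ÷ (9.80665 N/kgf) = 24.0373 kgf

24.0 kgf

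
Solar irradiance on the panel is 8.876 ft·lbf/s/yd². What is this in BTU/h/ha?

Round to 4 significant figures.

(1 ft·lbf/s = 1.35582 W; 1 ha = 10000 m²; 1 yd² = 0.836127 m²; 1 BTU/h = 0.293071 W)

8.876 ft·lbf/s/yd² × 1.35582 W/ft·lbf/s ÷ 0.836127 m²/yd² = 14.3929 W/m²
14.3929 W/m² ÷ 0.293071 W/BTU/h × 10000 m²/ha = 491106 BTU/h/ha

4.911×10⁵ BTU/h/ha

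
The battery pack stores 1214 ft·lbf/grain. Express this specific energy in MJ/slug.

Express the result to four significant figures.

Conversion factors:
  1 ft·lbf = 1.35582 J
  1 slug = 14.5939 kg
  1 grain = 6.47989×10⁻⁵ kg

1214 ft·lbf/grain × 1.35582 J/ft·lbf ÷ 6.47989×10⁻⁵ kg/grain = 2.54011×10⁷ J/kg
2.54011×10⁷ J/kg ÷ 1000000 J/MJ × 14.5939 kg/slug = 370.701 MJ/slug

370.7 MJ/slug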